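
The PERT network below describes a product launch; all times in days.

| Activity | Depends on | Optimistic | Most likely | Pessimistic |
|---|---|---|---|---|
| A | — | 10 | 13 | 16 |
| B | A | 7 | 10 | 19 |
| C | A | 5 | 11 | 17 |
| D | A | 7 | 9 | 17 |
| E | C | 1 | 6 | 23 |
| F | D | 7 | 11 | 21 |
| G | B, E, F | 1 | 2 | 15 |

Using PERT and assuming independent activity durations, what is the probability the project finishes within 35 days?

te_A = (10 + 4·13 + 16)/6 = 78/6 = 13; σ²_A = ((16−10)/6)² = 1.000
te_B = (7 + 4·10 + 19)/6 = 66/6 = 11; σ²_B = ((19−7)/6)² = 4.000
te_C = (5 + 4·11 + 17)/6 = 66/6 = 11; σ²_C = ((17−5)/6)² = 4.000
te_D = (7 + 4·9 + 17)/6 = 60/6 = 10; σ²_D = ((17−7)/6)² = 2.778
te_E = (1 + 4·6 + 23)/6 = 48/6 = 8; σ²_E = ((23−1)/6)² = 13.444
te_F = (7 + 4·11 + 21)/6 = 72/6 = 12; σ²_F = ((21−7)/6)² = 5.444
te_G = (1 + 4·2 + 15)/6 = 24/6 = 4; σ²_G = ((15−1)/6)² = 5.444

Forward pass:
ES_A = 0; EF_A = 13
ES_B = 13; EF_B = 13+11 = 24
ES_C = 13; EF_C = 13+11 = 24
ES_D = 13; EF_D = 13+10 = 23
ES_E = 24; EF_E = 24+8 = 32
ES_F = 23; EF_F = 23+12 = 35
ES_G = max(EF_B=24, EF_E=32, EF_F=35) = 35; EF_G = 35+4 = 39
Expected project duration μ = 39 days. Critical path: A → D → F → G.

Variance along critical path = 1.000 + 2.778 + 5.444 + 5.444 = 14.667; σ = √14.667 = 3.830 days.
Z = (35 − 39) / 3.830 = -1.044
P(T ≤ 35) = Φ(-1.044) ≈ 0.148

0.148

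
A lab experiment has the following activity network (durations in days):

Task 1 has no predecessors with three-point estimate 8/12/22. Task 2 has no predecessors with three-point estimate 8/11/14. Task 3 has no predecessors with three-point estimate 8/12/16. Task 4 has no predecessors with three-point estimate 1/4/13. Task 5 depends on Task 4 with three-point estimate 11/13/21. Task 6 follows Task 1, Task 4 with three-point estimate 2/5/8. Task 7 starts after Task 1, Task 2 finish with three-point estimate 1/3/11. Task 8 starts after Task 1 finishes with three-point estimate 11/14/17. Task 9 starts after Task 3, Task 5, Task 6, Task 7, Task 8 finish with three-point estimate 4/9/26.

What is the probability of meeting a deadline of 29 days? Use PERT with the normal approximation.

0.022

te_Task 1 = (8 + 4·12 + 22)/6 = 78/6 = 13; σ²_Task 1 = ((22−8)/6)² = 5.444
te_Task 2 = (8 + 4·11 + 14)/6 = 66/6 = 11; σ²_Task 2 = ((14−8)/6)² = 1.000
te_Task 3 = (8 + 4·12 + 16)/6 = 72/6 = 12; σ²_Task 3 = ((16−8)/6)² = 1.778
te_Task 4 = (1 + 4·4 + 13)/6 = 30/6 = 5; σ²_Task 4 = ((13−1)/6)² = 4.000
te_Task 5 = (11 + 4·13 + 21)/6 = 84/6 = 14; σ²_Task 5 = ((21−11)/6)² = 2.778
te_Task 6 = (2 + 4·5 + 8)/6 = 30/6 = 5; σ²_Task 6 = ((8−2)/6)² = 1.000
te_Task 7 = (1 + 4·3 + 11)/6 = 24/6 = 4; σ²_Task 7 = ((11−1)/6)² = 2.778
te_Task 8 = (11 + 4·14 + 17)/6 = 84/6 = 14; σ²_Task 8 = ((17−11)/6)² = 1.000
te_Task 9 = (4 + 4·9 + 26)/6 = 66/6 = 11; σ²_Task 9 = ((26−4)/6)² = 13.444

Forward pass:
ES_Task 1 = 0; EF_Task 1 = 13
ES_Task 2 = 0; EF_Task 2 = 11
ES_Task 3 = 0; EF_Task 3 = 12
ES_Task 4 = 0; EF_Task 4 = 5
ES_Task 5 = 5; EF_Task 5 = 5+14 = 19
ES_Task 6 = max(EF_Task 1=13, EF_Task 4=5) = 13; EF_Task 6 = 13+5 = 18
ES_Task 7 = max(EF_Task 1=13, EF_Task 2=11) = 13; EF_Task 7 = 13+4 = 17
ES_Task 8 = 13; EF_Task 8 = 13+14 = 27
ES_Task 9 = max(EF_Task 3=12, EF_Task 5=19, EF_Task 6=18, EF_Task 7=17, EF_Task 8=27) = 27; EF_Task 9 = 27+11 = 38
Expected project duration μ = 38 days. Critical path: Task 1 → Task 8 → Task 9.

Variance along critical path = 5.444 + 1.000 + 13.444 = 19.889; σ = √19.889 = 4.460 days.
Z = (29 − 38) / 4.460 = -2.018
P(T ≤ 29) = Φ(-2.018) ≈ 0.022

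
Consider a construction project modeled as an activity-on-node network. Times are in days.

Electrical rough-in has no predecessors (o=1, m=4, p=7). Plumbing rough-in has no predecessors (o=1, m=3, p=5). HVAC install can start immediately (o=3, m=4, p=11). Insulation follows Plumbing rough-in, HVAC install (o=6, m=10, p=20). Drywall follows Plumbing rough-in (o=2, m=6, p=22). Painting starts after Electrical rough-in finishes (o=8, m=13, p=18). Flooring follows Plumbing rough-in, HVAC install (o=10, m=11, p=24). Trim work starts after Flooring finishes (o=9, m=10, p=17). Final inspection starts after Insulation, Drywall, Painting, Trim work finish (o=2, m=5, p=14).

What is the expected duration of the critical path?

35 days

te_Electrical rough-in = (1 + 4·4 + 7)/6 = 24/6 = 4
te_Plumbing rough-in = (1 + 4·3 + 5)/6 = 18/6 = 3
te_HVAC install = (3 + 4·4 + 11)/6 = 30/6 = 5
te_Insulation = (6 + 4·10 + 20)/6 = 66/6 = 11
te_Drywall = (2 + 4·6 + 22)/6 = 48/6 = 8
te_Painting = (8 + 4·13 + 18)/6 = 78/6 = 13
te_Flooring = (10 + 4·11 + 24)/6 = 78/6 = 13
te_Trim work = (9 + 4·10 + 17)/6 = 66/6 = 11
te_Final inspection = (2 + 4·5 + 14)/6 = 36/6 = 6

Forward pass:
ES_Electrical rough-in = 0; EF_Electrical rough-in = 4
ES_Plumbing rough-in = 0; EF_Plumbing rough-in = 3
ES_HVAC install = 0; EF_HVAC install = 5
ES_Insulation = max(EF_Plumbing rough-in=3, EF_HVAC install=5) = 5; EF_Insulation = 5+11 = 16
ES_Drywall = 3; EF_Drywall = 3+8 = 11
ES_Painting = 4; EF_Painting = 4+13 = 17
ES_Flooring = max(EF_Plumbing rough-in=3, EF_HVAC install=5) = 5; EF_Flooring = 5+13 = 18
ES_Trim work = 18; EF_Trim work = 18+11 = 29
ES_Final inspection = max(EF_Insulation=16, EF_Drywall=11, EF_Painting=17, EF_Trim work=29) = 29; EF_Final inspection = 29+6 = 35
Expected project duration μ = 35 days. Critical path: HVAC install → Flooring → Trim work → Final inspection.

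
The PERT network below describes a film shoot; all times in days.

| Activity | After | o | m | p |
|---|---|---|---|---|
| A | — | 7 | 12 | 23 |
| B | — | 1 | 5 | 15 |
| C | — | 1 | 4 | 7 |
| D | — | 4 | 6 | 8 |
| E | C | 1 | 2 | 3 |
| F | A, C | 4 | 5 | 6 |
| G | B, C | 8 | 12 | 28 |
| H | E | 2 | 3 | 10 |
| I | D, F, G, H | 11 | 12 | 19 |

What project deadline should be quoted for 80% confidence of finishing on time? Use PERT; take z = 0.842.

36.6 days

te_A = (7 + 4·12 + 23)/6 = 78/6 = 13; σ²_A = ((23−7)/6)² = 7.111
te_B = (1 + 4·5 + 15)/6 = 36/6 = 6; σ²_B = ((15−1)/6)² = 5.444
te_C = (1 + 4·4 + 7)/6 = 24/6 = 4; σ²_C = ((7−1)/6)² = 1.000
te_D = (4 + 4·6 + 8)/6 = 36/6 = 6; σ²_D = ((8−4)/6)² = 0.444
te_E = (1 + 4·2 + 3)/6 = 12/6 = 2; σ²_E = ((3−1)/6)² = 0.111
te_F = (4 + 4·5 + 6)/6 = 30/6 = 5; σ²_F = ((6−4)/6)² = 0.111
te_G = (8 + 4·12 + 28)/6 = 84/6 = 14; σ²_G = ((28−8)/6)² = 11.111
te_H = (2 + 4·3 + 10)/6 = 24/6 = 4; σ²_H = ((10−2)/6)² = 1.778
te_I = (11 + 4·12 + 19)/6 = 78/6 = 13; σ²_I = ((19−11)/6)² = 1.778

Forward pass:
ES_A = 0; EF_A = 13
ES_B = 0; EF_B = 6
ES_C = 0; EF_C = 4
ES_D = 0; EF_D = 6
ES_E = 4; EF_E = 4+2 = 6
ES_F = max(EF_A=13, EF_C=4) = 13; EF_F = 13+5 = 18
ES_G = max(EF_B=6, EF_C=4) = 6; EF_G = 6+14 = 20
ES_H = 6; EF_H = 6+4 = 10
ES_I = max(EF_D=6, EF_F=18, EF_G=20, EF_H=10) = 20; EF_I = 20+13 = 33
Expected project duration μ = 33 days. Critical path: B → G → I.

Variance along critical path = 5.444 + 11.111 + 1.778 = 18.333; σ = 4.282 days.
D = μ + z·σ = 33 + 0.842·4.282 = 36.6 days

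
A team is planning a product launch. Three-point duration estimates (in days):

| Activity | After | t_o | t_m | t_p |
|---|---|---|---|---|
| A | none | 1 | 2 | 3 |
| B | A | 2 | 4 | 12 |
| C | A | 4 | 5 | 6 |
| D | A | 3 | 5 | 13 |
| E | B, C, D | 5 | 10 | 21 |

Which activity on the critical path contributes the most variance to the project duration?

E

te_A = (1 + 4·2 + 3)/6 = 12/6 = 2; σ²_A = ((3−1)/6)² = 0.111
te_B = (2 + 4·4 + 12)/6 = 30/6 = 5; σ²_B = ((12−2)/6)² = 2.778
te_C = (4 + 4·5 + 6)/6 = 30/6 = 5; σ²_C = ((6−4)/6)² = 0.111
te_D = (3 + 4·5 + 13)/6 = 36/6 = 6; σ²_D = ((13−3)/6)² = 2.778
te_E = (5 + 4·10 + 21)/6 = 66/6 = 11; σ²_E = ((21−5)/6)² = 7.111

Forward pass:
ES_A = 0; EF_A = 2
ES_B = 2; EF_B = 2+5 = 7
ES_C = 2; EF_C = 2+5 = 7
ES_D = 2; EF_D = 2+6 = 8
ES_E = max(EF_B=7, EF_C=7, EF_D=8) = 8; EF_E = 8+11 = 19
Expected project duration μ = 19 days. Critical path: A → D → E.

Variances on critical path: σ²_A=0.111, σ²_D=2.778, σ²_E=7.111.
Largest is σ²_E = 7.111.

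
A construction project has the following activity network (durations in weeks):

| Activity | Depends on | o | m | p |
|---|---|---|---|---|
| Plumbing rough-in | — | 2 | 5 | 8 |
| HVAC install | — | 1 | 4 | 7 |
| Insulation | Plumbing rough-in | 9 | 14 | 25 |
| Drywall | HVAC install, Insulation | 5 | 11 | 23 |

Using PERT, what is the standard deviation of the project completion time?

te_Plumbing rough-in = (2 + 4·5 + 8)/6 = 30/6 = 5; σ²_Plumbing rough-in = ((8−2)/6)² = 1.000
te_HVAC install = (1 + 4·4 + 7)/6 = 24/6 = 4; σ²_HVAC install = ((7−1)/6)² = 1.000
te_Insulation = (9 + 4·14 + 25)/6 = 90/6 = 15; σ²_Insulation = ((25−9)/6)² = 7.111
te_Drywall = (5 + 4·11 + 23)/6 = 72/6 = 12; σ²_Drywall = ((23−5)/6)² = 9.000

Forward pass:
ES_Plumbing rough-in = 0; EF_Plumbing rough-in = 5
ES_HVAC install = 0; EF_HVAC install = 4
ES_Insulation = 5; EF_Insulation = 5+15 = 20
ES_Drywall = max(EF_HVAC install=4, EF_Insulation=20) = 20; EF_Drywall = 20+12 = 32
Expected project duration μ = 32 weeks. Critical path: Plumbing rough-in → Insulation → Drywall.

Variance along critical path = 1.000 + 7.111 + 9.000 = 17.111
σ = √17.111 = 4.137 weeks

4.14 weeks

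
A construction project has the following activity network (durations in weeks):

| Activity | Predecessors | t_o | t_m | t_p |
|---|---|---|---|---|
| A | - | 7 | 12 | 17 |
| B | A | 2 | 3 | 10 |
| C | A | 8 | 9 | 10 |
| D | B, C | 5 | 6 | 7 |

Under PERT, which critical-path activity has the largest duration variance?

te_A = (7 + 4·12 + 17)/6 = 72/6 = 12; σ²_A = ((17−7)/6)² = 2.778
te_B = (2 + 4·3 + 10)/6 = 24/6 = 4; σ²_B = ((10−2)/6)² = 1.778
te_C = (8 + 4·9 + 10)/6 = 54/6 = 9; σ²_C = ((10−8)/6)² = 0.111
te_D = (5 + 4·6 + 7)/6 = 36/6 = 6; σ²_D = ((7−5)/6)² = 0.111

Forward pass:
ES_A = 0; EF_A = 12
ES_B = 12; EF_B = 12+4 = 16
ES_C = 12; EF_C = 12+9 = 21
ES_D = max(EF_B=16, EF_C=21) = 21; EF_D = 21+6 = 27
Expected project duration μ = 27 weeks. Critical path: A → C → D.

Variances on critical path: σ²_A=2.778, σ²_C=0.111, σ²_D=0.111.
Largest is σ²_A = 2.778.

A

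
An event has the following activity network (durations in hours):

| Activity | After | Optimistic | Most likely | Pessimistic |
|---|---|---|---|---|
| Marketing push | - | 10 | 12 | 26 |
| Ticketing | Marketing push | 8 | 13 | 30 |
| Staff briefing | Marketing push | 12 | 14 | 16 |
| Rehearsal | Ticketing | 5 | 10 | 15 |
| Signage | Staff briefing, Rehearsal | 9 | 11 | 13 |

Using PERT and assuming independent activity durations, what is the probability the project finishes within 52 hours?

0.659

te_Marketing push = (10 + 4·12 + 26)/6 = 84/6 = 14; σ²_Marketing push = ((26−10)/6)² = 7.111
te_Ticketing = (8 + 4·13 + 30)/6 = 90/6 = 15; σ²_Ticketing = ((30−8)/6)² = 13.444
te_Staff briefing = (12 + 4·14 + 16)/6 = 84/6 = 14; σ²_Staff briefing = ((16−12)/6)² = 0.444
te_Rehearsal = (5 + 4·10 + 15)/6 = 60/6 = 10; σ²_Rehearsal = ((15−5)/6)² = 2.778
te_Signage = (9 + 4·11 + 13)/6 = 66/6 = 11; σ²_Signage = ((13−9)/6)² = 0.444

Forward pass:
ES_Marketing push = 0; EF_Marketing push = 14
ES_Ticketing = 14; EF_Ticketing = 14+15 = 29
ES_Staff briefing = 14; EF_Staff briefing = 14+14 = 28
ES_Rehearsal = 29; EF_Rehearsal = 29+10 = 39
ES_Signage = max(EF_Staff briefing=28, EF_Rehearsal=39) = 39; EF_Signage = 39+11 = 50
Expected project duration μ = 50 hours. Critical path: Marketing push → Ticketing → Rehearsal → Signage.

Variance along critical path = 7.111 + 13.444 + 2.778 + 0.444 = 23.778; σ = √23.778 = 4.876 hours.
Z = (52 − 50) / 4.876 = 0.410
P(T ≤ 52) = Φ(0.410) ≈ 0.659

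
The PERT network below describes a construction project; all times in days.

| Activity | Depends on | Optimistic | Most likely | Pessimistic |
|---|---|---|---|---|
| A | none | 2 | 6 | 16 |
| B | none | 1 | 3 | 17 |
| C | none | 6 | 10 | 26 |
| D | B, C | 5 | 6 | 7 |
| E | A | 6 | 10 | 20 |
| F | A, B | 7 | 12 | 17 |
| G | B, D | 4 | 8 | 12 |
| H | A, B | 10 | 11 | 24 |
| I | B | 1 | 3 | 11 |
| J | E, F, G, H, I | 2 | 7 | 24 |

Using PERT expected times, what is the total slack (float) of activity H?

6 days

te_A = (2 + 4·6 + 16)/6 = 42/6 = 7
te_B = (1 + 4·3 + 17)/6 = 30/6 = 5
te_C = (6 + 4·10 + 26)/6 = 72/6 = 12
te_D = (5 + 4·6 + 7)/6 = 36/6 = 6
te_E = (6 + 4·10 + 20)/6 = 66/6 = 11
te_F = (7 + 4·12 + 17)/6 = 72/6 = 12
te_G = (4 + 4·8 + 12)/6 = 48/6 = 8
te_H = (10 + 4·11 + 24)/6 = 78/6 = 13
te_I = (1 + 4·3 + 11)/6 = 24/6 = 4
te_J = (2 + 4·7 + 24)/6 = 54/6 = 9

Forward pass:
ES_A = 0; EF_A = 7
ES_B = 0; EF_B = 5
ES_C = 0; EF_C = 12
ES_D = max(EF_B=5, EF_C=12) = 12; EF_D = 12+6 = 18
ES_E = 7; EF_E = 7+11 = 18
ES_F = max(EF_A=7, EF_B=5) = 7; EF_F = 7+12 = 19
ES_G = max(EF_B=5, EF_D=18) = 18; EF_G = 18+8 = 26
ES_H = max(EF_A=7, EF_B=5) = 7; EF_H = 7+13 = 20
ES_I = 5; EF_I = 5+4 = 9
ES_J = max(EF_E=18, EF_F=19, EF_G=26, EF_H=20, EF_I=9) = 26; EF_J = 26+9 = 35
Expected project duration μ = 35 days. Critical path: C → D → G → J.

Backward pass:
LF_J = 35; LS_J = 35−9 = 26
LF_I = LS_J = 26; LS_I = 26−4 = 22
LF_H = LS_J = 26; LS_H = 26−13 = 13
LF_G = LS_J = 26; LS_G = 26−8 = 18
LF_F = LS_J = 26; LS_F = 26−12 = 14
LF_E = LS_J = 26; LS_E = 26−11 = 15
LF_D = LS_G = 18; LS_D = 18−6 = 12
LF_C = LS_D = 12; LS_C = 12−12 = 0
LF_B = min(LS_D=12, LS_F=14, LS_G=18, LS_H=13, LS_I=22) = 12; LS_B = 12−5 = 7
LF_A = min(LS_E=15, LS_F=14, LS_H=13) = 13; LS_A = 13−7 = 6
Slack_H = LS_H − ES_H = 13 − 7 = 6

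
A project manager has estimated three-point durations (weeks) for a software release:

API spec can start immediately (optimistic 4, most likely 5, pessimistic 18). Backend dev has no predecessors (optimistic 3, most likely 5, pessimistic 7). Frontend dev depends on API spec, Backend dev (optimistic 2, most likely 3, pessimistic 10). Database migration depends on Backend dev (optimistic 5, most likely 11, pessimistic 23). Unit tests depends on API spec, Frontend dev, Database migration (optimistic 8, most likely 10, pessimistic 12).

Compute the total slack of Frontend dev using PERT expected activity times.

te_API spec = (4 + 4·5 + 18)/6 = 42/6 = 7
te_Backend dev = (3 + 4·5 + 7)/6 = 30/6 = 5
te_Frontend dev = (2 + 4·3 + 10)/6 = 24/6 = 4
te_Database migration = (5 + 4·11 + 23)/6 = 72/6 = 12
te_Unit tests = (8 + 4·10 + 12)/6 = 60/6 = 10

Forward pass:
ES_API spec = 0; EF_API spec = 7
ES_Backend dev = 0; EF_Backend dev = 5
ES_Frontend dev = max(EF_API spec=7, EF_Backend dev=5) = 7; EF_Frontend dev = 7+4 = 11
ES_Database migration = 5; EF_Database migration = 5+12 = 17
ES_Unit tests = max(EF_API spec=7, EF_Frontend dev=11, EF_Database migration=17) = 17; EF_Unit tests = 17+10 = 27
Expected project duration μ = 27 weeks. Critical path: Backend dev → Database migration → Unit tests.

Backward pass:
LF_Unit tests = 27; LS_Unit tests = 27−10 = 17
LF_Database migration = LS_Unit tests = 17; LS_Database migration = 17−12 = 5
LF_Frontend dev = LS_Unit tests = 17; LS_Frontend dev = 17−4 = 13
LF_Backend dev = min(LS_Frontend dev=13, LS_Database migration=5) = 5; LS_Backend dev = 5−5 = 0
LF_API spec = min(LS_Frontend dev=13, LS_Unit tests=17) = 13; LS_API spec = 13−7 = 6
Slack_Frontend dev = LS_Frontend dev − ES_Frontend dev = 13 − 7 = 6

6 weeks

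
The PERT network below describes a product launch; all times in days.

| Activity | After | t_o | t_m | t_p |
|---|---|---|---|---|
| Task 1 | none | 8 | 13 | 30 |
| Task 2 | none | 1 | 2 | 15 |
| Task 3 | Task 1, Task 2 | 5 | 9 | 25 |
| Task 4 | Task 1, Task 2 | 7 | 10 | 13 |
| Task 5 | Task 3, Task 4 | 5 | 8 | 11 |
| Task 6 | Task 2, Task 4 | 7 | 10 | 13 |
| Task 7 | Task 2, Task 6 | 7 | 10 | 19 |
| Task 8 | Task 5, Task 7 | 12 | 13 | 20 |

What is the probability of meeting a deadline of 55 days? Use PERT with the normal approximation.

te_Task 1 = (8 + 4·13 + 30)/6 = 90/6 = 15; σ²_Task 1 = ((30−8)/6)² = 13.444
te_Task 2 = (1 + 4·2 + 15)/6 = 24/6 = 4; σ²_Task 2 = ((15−1)/6)² = 5.444
te_Task 3 = (5 + 4·9 + 25)/6 = 66/6 = 11; σ²_Task 3 = ((25−5)/6)² = 11.111
te_Task 4 = (7 + 4·10 + 13)/6 = 60/6 = 10; σ²_Task 4 = ((13−7)/6)² = 1.000
te_Task 5 = (5 + 4·8 + 11)/6 = 48/6 = 8; σ²_Task 5 = ((11−5)/6)² = 1.000
te_Task 6 = (7 + 4·10 + 13)/6 = 60/6 = 10; σ²_Task 6 = ((13−7)/6)² = 1.000
te_Task 7 = (7 + 4·10 + 19)/6 = 66/6 = 11; σ²_Task 7 = ((19−7)/6)² = 4.000
te_Task 8 = (12 + 4·13 + 20)/6 = 84/6 = 14; σ²_Task 8 = ((20−12)/6)² = 1.778

Forward pass:
ES_Task 1 = 0; EF_Task 1 = 15
ES_Task 2 = 0; EF_Task 2 = 4
ES_Task 3 = max(EF_Task 1=15, EF_Task 2=4) = 15; EF_Task 3 = 15+11 = 26
ES_Task 4 = max(EF_Task 1=15, EF_Task 2=4) = 15; EF_Task 4 = 15+10 = 25
ES_Task 5 = max(EF_Task 3=26, EF_Task 4=25) = 26; EF_Task 5 = 26+8 = 34
ES_Task 6 = max(EF_Task 2=4, EF_Task 4=25) = 25; EF_Task 6 = 25+10 = 35
ES_Task 7 = max(EF_Task 2=4, EF_Task 6=35) = 35; EF_Task 7 = 35+11 = 46
ES_Task 8 = max(EF_Task 5=34, EF_Task 7=46) = 46; EF_Task 8 = 46+14 = 60
Expected project duration μ = 60 days. Critical path: Task 1 → Task 4 → Task 6 → Task 7 → Task 8.

Variance along critical path = 13.444 + 1.000 + 1.000 + 4.000 + 1.778 = 21.222; σ = √21.222 = 4.607 days.
Z = (55 − 60) / 4.607 = -1.085
P(T ≤ 55) = Φ(-1.085) ≈ 0.139

0.139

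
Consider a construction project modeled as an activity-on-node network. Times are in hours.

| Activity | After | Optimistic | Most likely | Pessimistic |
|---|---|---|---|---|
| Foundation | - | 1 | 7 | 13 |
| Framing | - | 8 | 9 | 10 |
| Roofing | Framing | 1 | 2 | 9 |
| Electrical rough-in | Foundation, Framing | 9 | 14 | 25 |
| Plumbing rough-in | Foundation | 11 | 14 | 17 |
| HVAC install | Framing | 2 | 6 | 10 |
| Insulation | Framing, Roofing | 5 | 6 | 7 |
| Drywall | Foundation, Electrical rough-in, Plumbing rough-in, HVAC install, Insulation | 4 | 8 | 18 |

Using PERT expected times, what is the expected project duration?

33 hours

te_Foundation = (1 + 4·7 + 13)/6 = 42/6 = 7
te_Framing = (8 + 4·9 + 10)/6 = 54/6 = 9
te_Roofing = (1 + 4·2 + 9)/6 = 18/6 = 3
te_Electrical rough-in = (9 + 4·14 + 25)/6 = 90/6 = 15
te_Plumbing rough-in = (11 + 4·14 + 17)/6 = 84/6 = 14
te_HVAC install = (2 + 4·6 + 10)/6 = 36/6 = 6
te_Insulation = (5 + 4·6 + 7)/6 = 36/6 = 6
te_Drywall = (4 + 4·8 + 18)/6 = 54/6 = 9

Forward pass:
ES_Foundation = 0; EF_Foundation = 7
ES_Framing = 0; EF_Framing = 9
ES_Roofing = 9; EF_Roofing = 9+3 = 12
ES_Electrical rough-in = max(EF_Foundation=7, EF_Framing=9) = 9; EF_Electrical rough-in = 9+15 = 24
ES_Plumbing rough-in = 7; EF_Plumbing rough-in = 7+14 = 21
ES_HVAC install = 9; EF_HVAC install = 9+6 = 15
ES_Insulation = max(EF_Framing=9, EF_Roofing=12) = 12; EF_Insulation = 12+6 = 18
ES_Drywall = max(EF_Foundation=7, EF_Electrical rough-in=24, EF_Plumbing rough-in=21, EF_HVAC install=15, EF_Insulation=18) = 24; EF_Drywall = 24+9 = 33
Expected project duration μ = 33 hours. Critical path: Framing → Electrical rough-in → Drywall.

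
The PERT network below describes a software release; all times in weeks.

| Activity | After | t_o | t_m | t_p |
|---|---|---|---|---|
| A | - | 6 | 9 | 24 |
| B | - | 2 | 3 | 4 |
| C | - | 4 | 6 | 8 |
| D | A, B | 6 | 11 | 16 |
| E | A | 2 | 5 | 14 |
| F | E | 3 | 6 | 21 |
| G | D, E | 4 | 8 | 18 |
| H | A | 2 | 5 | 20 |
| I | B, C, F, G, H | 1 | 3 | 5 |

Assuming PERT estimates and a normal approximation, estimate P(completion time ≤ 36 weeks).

0.683

te_A = (6 + 4·9 + 24)/6 = 66/6 = 11; σ²_A = ((24−6)/6)² = 9.000
te_B = (2 + 4·3 + 4)/6 = 18/6 = 3; σ²_B = ((4−2)/6)² = 0.111
te_C = (4 + 4·6 + 8)/6 = 36/6 = 6; σ²_C = ((8−4)/6)² = 0.444
te_D = (6 + 4·11 + 16)/6 = 66/6 = 11; σ²_D = ((16−6)/6)² = 2.778
te_E = (2 + 4·5 + 14)/6 = 36/6 = 6; σ²_E = ((14−2)/6)² = 4.000
te_F = (3 + 4·6 + 21)/6 = 48/6 = 8; σ²_F = ((21−3)/6)² = 9.000
te_G = (4 + 4·8 + 18)/6 = 54/6 = 9; σ²_G = ((18−4)/6)² = 5.444
te_H = (2 + 4·5 + 20)/6 = 42/6 = 7; σ²_H = ((20−2)/6)² = 9.000
te_I = (1 + 4·3 + 5)/6 = 18/6 = 3; σ²_I = ((5−1)/6)² = 0.444

Forward pass:
ES_A = 0; EF_A = 11
ES_B = 0; EF_B = 3
ES_C = 0; EF_C = 6
ES_D = max(EF_A=11, EF_B=3) = 11; EF_D = 11+11 = 22
ES_E = 11; EF_E = 11+6 = 17
ES_F = 17; EF_F = 17+8 = 25
ES_G = max(EF_D=22, EF_E=17) = 22; EF_G = 22+9 = 31
ES_H = 11; EF_H = 11+7 = 18
ES_I = max(EF_B=3, EF_C=6, EF_F=25, EF_G=31, EF_H=18) = 31; EF_I = 31+3 = 34
Expected project duration μ = 34 weeks. Critical path: A → D → G → I.

Variance along critical path = 9.000 + 2.778 + 5.444 + 0.444 = 17.667; σ = √17.667 = 4.203 weeks.
Z = (36 − 34) / 4.203 = 0.476
P(T ≤ 36) = Φ(0.476) ≈ 0.683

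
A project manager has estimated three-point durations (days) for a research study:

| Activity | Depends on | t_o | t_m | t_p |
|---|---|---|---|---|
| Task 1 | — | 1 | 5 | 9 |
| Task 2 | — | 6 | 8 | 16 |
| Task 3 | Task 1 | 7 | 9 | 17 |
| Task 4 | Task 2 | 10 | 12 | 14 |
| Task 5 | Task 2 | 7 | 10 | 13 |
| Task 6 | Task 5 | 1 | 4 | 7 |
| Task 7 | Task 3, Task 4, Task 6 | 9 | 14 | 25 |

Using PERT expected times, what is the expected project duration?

te_Task 1 = (1 + 4·5 + 9)/6 = 30/6 = 5
te_Task 2 = (6 + 4·8 + 16)/6 = 54/6 = 9
te_Task 3 = (7 + 4·9 + 17)/6 = 60/6 = 10
te_Task 4 = (10 + 4·12 + 14)/6 = 72/6 = 12
te_Task 5 = (7 + 4·10 + 13)/6 = 60/6 = 10
te_Task 6 = (1 + 4·4 + 7)/6 = 24/6 = 4
te_Task 7 = (9 + 4·14 + 25)/6 = 90/6 = 15

Forward pass:
ES_Task 1 = 0; EF_Task 1 = 5
ES_Task 2 = 0; EF_Task 2 = 9
ES_Task 3 = 5; EF_Task 3 = 5+10 = 15
ES_Task 4 = 9; EF_Task 4 = 9+12 = 21
ES_Task 5 = 9; EF_Task 5 = 9+10 = 19
ES_Task 6 = 19; EF_Task 6 = 19+4 = 23
ES_Task 7 = max(EF_Task 3=15, EF_Task 4=21, EF_Task 6=23) = 23; EF_Task 7 = 23+15 = 38
Expected project duration μ = 38 days. Critical path: Task 2 → Task 5 → Task 6 → Task 7.

38 days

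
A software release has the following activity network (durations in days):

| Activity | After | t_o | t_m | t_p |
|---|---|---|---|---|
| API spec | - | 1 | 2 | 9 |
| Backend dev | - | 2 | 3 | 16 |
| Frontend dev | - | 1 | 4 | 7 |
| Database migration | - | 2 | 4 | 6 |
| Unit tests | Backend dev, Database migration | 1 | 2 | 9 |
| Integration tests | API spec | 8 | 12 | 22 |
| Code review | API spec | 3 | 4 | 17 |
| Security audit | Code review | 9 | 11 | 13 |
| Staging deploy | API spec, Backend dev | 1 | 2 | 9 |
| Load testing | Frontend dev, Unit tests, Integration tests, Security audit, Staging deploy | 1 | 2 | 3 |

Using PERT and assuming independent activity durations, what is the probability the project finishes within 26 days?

te_API spec = (1 + 4·2 + 9)/6 = 18/6 = 3; σ²_API spec = ((9−1)/6)² = 1.778
te_Backend dev = (2 + 4·3 + 16)/6 = 30/6 = 5; σ²_Backend dev = ((16−2)/6)² = 5.444
te_Frontend dev = (1 + 4·4 + 7)/6 = 24/6 = 4; σ²_Frontend dev = ((7−1)/6)² = 1.000
te_Database migration = (2 + 4·4 + 6)/6 = 24/6 = 4; σ²_Database migration = ((6−2)/6)² = 0.444
te_Unit tests = (1 + 4·2 + 9)/6 = 18/6 = 3; σ²_Unit tests = ((9−1)/6)² = 1.778
te_Integration tests = (8 + 4·12 + 22)/6 = 78/6 = 13; σ²_Integration tests = ((22−8)/6)² = 5.444
te_Code review = (3 + 4·4 + 17)/6 = 36/6 = 6; σ²_Code review = ((17−3)/6)² = 5.444
te_Security audit = (9 + 4·11 + 13)/6 = 66/6 = 11; σ²_Security audit = ((13−9)/6)² = 0.444
te_Staging deploy = (1 + 4·2 + 9)/6 = 18/6 = 3; σ²_Staging deploy = ((9−1)/6)² = 1.778
te_Load testing = (1 + 4·2 + 3)/6 = 12/6 = 2; σ²_Load testing = ((3−1)/6)² = 0.111

Forward pass:
ES_API spec = 0; EF_API spec = 3
ES_Backend dev = 0; EF_Backend dev = 5
ES_Frontend dev = 0; EF_Frontend dev = 4
ES_Database migration = 0; EF_Database migration = 4
ES_Unit tests = max(EF_Backend dev=5, EF_Database migration=4) = 5; EF_Unit tests = 5+3 = 8
ES_Integration tests = 3; EF_Integration tests = 3+13 = 16
ES_Code review = 3; EF_Code review = 3+6 = 9
ES_Security audit = 9; EF_Security audit = 9+11 = 20
ES_Staging deploy = max(EF_API spec=3, EF_Backend dev=5) = 5; EF_Staging deploy = 5+3 = 8
ES_Load testing = max(EF_Frontend dev=4, EF_Unit tests=8, EF_Integration tests=16, EF_Security audit=20, EF_Staging deploy=8) = 20; EF_Load testing = 20+2 = 22
Expected project duration μ = 22 days. Critical path: API spec → Code review → Security audit → Load testing.

Variance along critical path = 1.778 + 5.444 + 0.444 + 0.111 = 7.778; σ = √7.778 = 2.789 days.
Z = (26 − 22) / 2.789 = 1.434
P(T ≤ 26) = Φ(1.434) ≈ 0.924

0.924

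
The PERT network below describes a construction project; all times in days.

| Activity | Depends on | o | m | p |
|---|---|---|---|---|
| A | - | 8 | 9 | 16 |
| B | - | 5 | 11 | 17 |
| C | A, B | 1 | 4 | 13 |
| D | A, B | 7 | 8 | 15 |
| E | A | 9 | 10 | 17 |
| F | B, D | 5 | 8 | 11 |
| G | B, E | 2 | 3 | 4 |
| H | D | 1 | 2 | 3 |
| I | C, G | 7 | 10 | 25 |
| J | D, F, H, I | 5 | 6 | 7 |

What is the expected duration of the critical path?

42 days

te_A = (8 + 4·9 + 16)/6 = 60/6 = 10
te_B = (5 + 4·11 + 17)/6 = 66/6 = 11
te_C = (1 + 4·4 + 13)/6 = 30/6 = 5
te_D = (7 + 4·8 + 15)/6 = 54/6 = 9
te_E = (9 + 4·10 + 17)/6 = 66/6 = 11
te_F = (5 + 4·8 + 11)/6 = 48/6 = 8
te_G = (2 + 4·3 + 4)/6 = 18/6 = 3
te_H = (1 + 4·2 + 3)/6 = 12/6 = 2
te_I = (7 + 4·10 + 25)/6 = 72/6 = 12
te_J = (5 + 4·6 + 7)/6 = 36/6 = 6

Forward pass:
ES_A = 0; EF_A = 10
ES_B = 0; EF_B = 11
ES_C = max(EF_A=10, EF_B=11) = 11; EF_C = 11+5 = 16
ES_D = max(EF_A=10, EF_B=11) = 11; EF_D = 11+9 = 20
ES_E = 10; EF_E = 10+11 = 21
ES_F = max(EF_B=11, EF_D=20) = 20; EF_F = 20+8 = 28
ES_G = max(EF_B=11, EF_E=21) = 21; EF_G = 21+3 = 24
ES_H = 20; EF_H = 20+2 = 22
ES_I = max(EF_C=16, EF_G=24) = 24; EF_I = 24+12 = 36
ES_J = max(EF_D=20, EF_F=28, EF_H=22, EF_I=36) = 36; EF_J = 36+6 = 42
Expected project duration μ = 42 days. Critical path: A → E → G → I → J.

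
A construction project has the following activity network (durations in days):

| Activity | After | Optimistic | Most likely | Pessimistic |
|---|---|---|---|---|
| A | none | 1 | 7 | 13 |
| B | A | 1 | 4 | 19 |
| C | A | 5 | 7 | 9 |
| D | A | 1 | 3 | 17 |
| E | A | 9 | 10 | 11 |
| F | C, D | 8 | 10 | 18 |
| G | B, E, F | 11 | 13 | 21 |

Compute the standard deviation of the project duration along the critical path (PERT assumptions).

te_A = (1 + 4·7 + 13)/6 = 42/6 = 7; σ²_A = ((13−1)/6)² = 4.000
te_B = (1 + 4·4 + 19)/6 = 36/6 = 6; σ²_B = ((19−1)/6)² = 9.000
te_C = (5 + 4·7 + 9)/6 = 42/6 = 7; σ²_C = ((9−5)/6)² = 0.444
te_D = (1 + 4·3 + 17)/6 = 30/6 = 5; σ²_D = ((17−1)/6)² = 7.111
te_E = (9 + 4·10 + 11)/6 = 60/6 = 10; σ²_E = ((11−9)/6)² = 0.111
te_F = (8 + 4·10 + 18)/6 = 66/6 = 11; σ²_F = ((18−8)/6)² = 2.778
te_G = (11 + 4·13 + 21)/6 = 84/6 = 14; σ²_G = ((21−11)/6)² = 2.778

Forward pass:
ES_A = 0; EF_A = 7
ES_B = 7; EF_B = 7+6 = 13
ES_C = 7; EF_C = 7+7 = 14
ES_D = 7; EF_D = 7+5 = 12
ES_E = 7; EF_E = 7+10 = 17
ES_F = max(EF_C=14, EF_D=12) = 14; EF_F = 14+11 = 25
ES_G = max(EF_B=13, EF_E=17, EF_F=25) = 25; EF_G = 25+14 = 39
Expected project duration μ = 39 days. Critical path: A → C → F → G.

Variance along critical path = 4.000 + 0.444 + 2.778 + 2.778 = 10.000
σ = √10.000 = 3.162 days

3.16 days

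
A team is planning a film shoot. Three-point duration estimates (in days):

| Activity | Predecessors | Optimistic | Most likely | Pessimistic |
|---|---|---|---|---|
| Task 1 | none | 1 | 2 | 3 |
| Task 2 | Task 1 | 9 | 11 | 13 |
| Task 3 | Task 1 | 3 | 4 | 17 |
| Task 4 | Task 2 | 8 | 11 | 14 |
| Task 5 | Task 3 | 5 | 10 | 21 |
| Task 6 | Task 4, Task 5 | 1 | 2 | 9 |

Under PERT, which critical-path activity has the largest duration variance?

Task 6

te_Task 1 = (1 + 4·2 + 3)/6 = 12/6 = 2; σ²_Task 1 = ((3−1)/6)² = 0.111
te_Task 2 = (9 + 4·11 + 13)/6 = 66/6 = 11; σ²_Task 2 = ((13−9)/6)² = 0.444
te_Task 3 = (3 + 4·4 + 17)/6 = 36/6 = 6; σ²_Task 3 = ((17−3)/6)² = 5.444
te_Task 4 = (8 + 4·11 + 14)/6 = 66/6 = 11; σ²_Task 4 = ((14−8)/6)² = 1.000
te_Task 5 = (5 + 4·10 + 21)/6 = 66/6 = 11; σ²_Task 5 = ((21−5)/6)² = 7.111
te_Task 6 = (1 + 4·2 + 9)/6 = 18/6 = 3; σ²_Task 6 = ((9−1)/6)² = 1.778

Forward pass:
ES_Task 1 = 0; EF_Task 1 = 2
ES_Task 2 = 2; EF_Task 2 = 2+11 = 13
ES_Task 3 = 2; EF_Task 3 = 2+6 = 8
ES_Task 4 = 13; EF_Task 4 = 13+11 = 24
ES_Task 5 = 8; EF_Task 5 = 8+11 = 19
ES_Task 6 = max(EF_Task 4=24, EF_Task 5=19) = 24; EF_Task 6 = 24+3 = 27
Expected project duration μ = 27 days. Critical path: Task 1 → Task 2 → Task 4 → Task 6.

Variances on critical path: σ²_Task 1=0.111, σ²_Task 2=0.444, σ²_Task 4=1.000, σ²_Task 6=1.778.
Largest is σ²_Task 6 = 1.778.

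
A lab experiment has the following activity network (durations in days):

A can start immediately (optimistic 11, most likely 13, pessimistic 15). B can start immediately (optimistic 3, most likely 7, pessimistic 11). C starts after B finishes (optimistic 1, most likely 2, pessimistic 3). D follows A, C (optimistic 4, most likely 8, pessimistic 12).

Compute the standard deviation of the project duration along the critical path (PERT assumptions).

te_A = (11 + 4·13 + 15)/6 = 78/6 = 13; σ²_A = ((15−11)/6)² = 0.444
te_B = (3 + 4·7 + 11)/6 = 42/6 = 7; σ²_B = ((11−3)/6)² = 1.778
te_C = (1 + 4·2 + 3)/6 = 12/6 = 2; σ²_C = ((3−1)/6)² = 0.111
te_D = (4 + 4·8 + 12)/6 = 48/6 = 8; σ²_D = ((12−4)/6)² = 1.778

Forward pass:
ES_A = 0; EF_A = 13
ES_B = 0; EF_B = 7
ES_C = 7; EF_C = 7+2 = 9
ES_D = max(EF_A=13, EF_C=9) = 13; EF_D = 13+8 = 21
Expected project duration μ = 21 days. Critical path: A → D.

Variance along critical path = 0.444 + 1.778 = 2.222
σ = √2.222 = 1.491 days

1.49 days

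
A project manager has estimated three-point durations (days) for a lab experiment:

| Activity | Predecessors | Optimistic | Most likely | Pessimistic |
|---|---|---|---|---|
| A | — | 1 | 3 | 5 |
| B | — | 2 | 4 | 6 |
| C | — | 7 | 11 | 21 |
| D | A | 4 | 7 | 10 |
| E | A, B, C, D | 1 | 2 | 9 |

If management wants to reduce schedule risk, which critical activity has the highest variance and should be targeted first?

C

te_A = (1 + 4·3 + 5)/6 = 18/6 = 3; σ²_A = ((5−1)/6)² = 0.444
te_B = (2 + 4·4 + 6)/6 = 24/6 = 4; σ²_B = ((6−2)/6)² = 0.444
te_C = (7 + 4·11 + 21)/6 = 72/6 = 12; σ²_C = ((21−7)/6)² = 5.444
te_D = (4 + 4·7 + 10)/6 = 42/6 = 7; σ²_D = ((10−4)/6)² = 1.000
te_E = (1 + 4·2 + 9)/6 = 18/6 = 3; σ²_E = ((9−1)/6)² = 1.778

Forward pass:
ES_A = 0; EF_A = 3
ES_B = 0; EF_B = 4
ES_C = 0; EF_C = 12
ES_D = 3; EF_D = 3+7 = 10
ES_E = max(EF_A=3, EF_B=4, EF_C=12, EF_D=10) = 12; EF_E = 12+3 = 15
Expected project duration μ = 15 days. Critical path: C → E.

Variances on critical path: σ²_C=5.444, σ²_E=1.778.
Largest is σ²_C = 5.444.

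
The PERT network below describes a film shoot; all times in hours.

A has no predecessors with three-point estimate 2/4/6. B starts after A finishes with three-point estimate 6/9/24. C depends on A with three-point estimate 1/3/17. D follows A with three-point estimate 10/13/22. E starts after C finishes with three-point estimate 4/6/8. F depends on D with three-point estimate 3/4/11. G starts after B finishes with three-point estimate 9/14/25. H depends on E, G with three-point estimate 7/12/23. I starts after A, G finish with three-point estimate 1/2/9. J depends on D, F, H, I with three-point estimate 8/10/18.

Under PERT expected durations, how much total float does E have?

15 hours

te_A = (2 + 4·4 + 6)/6 = 24/6 = 4
te_B = (6 + 4·9 + 24)/6 = 66/6 = 11
te_C = (1 + 4·3 + 17)/6 = 30/6 = 5
te_D = (10 + 4·13 + 22)/6 = 84/6 = 14
te_E = (4 + 4·6 + 8)/6 = 36/6 = 6
te_F = (3 + 4·4 + 11)/6 = 30/6 = 5
te_G = (9 + 4·14 + 25)/6 = 90/6 = 15
te_H = (7 + 4·12 + 23)/6 = 78/6 = 13
te_I = (1 + 4·2 + 9)/6 = 18/6 = 3
te_J = (8 + 4·10 + 18)/6 = 66/6 = 11

Forward pass:
ES_A = 0; EF_A = 4
ES_B = 4; EF_B = 4+11 = 15
ES_C = 4; EF_C = 4+5 = 9
ES_D = 4; EF_D = 4+14 = 18
ES_E = 9; EF_E = 9+6 = 15
ES_F = 18; EF_F = 18+5 = 23
ES_G = 15; EF_G = 15+15 = 30
ES_H = max(EF_E=15, EF_G=30) = 30; EF_H = 30+13 = 43
ES_I = max(EF_A=4, EF_G=30) = 30; EF_I = 30+3 = 33
ES_J = max(EF_D=18, EF_F=23, EF_H=43, EF_I=33) = 43; EF_J = 43+11 = 54
Expected project duration μ = 54 hours. Critical path: A → B → G → H → J.

Backward pass:
LF_J = 54; LS_J = 54−11 = 43
LF_I = LS_J = 43; LS_I = 43−3 = 40
LF_H = LS_J = 43; LS_H = 43−13 = 30
LF_G = min(LS_H=30, LS_I=40) = 30; LS_G = 30−15 = 15
LF_F = LS_J = 43; LS_F = 43−5 = 38
LF_E = LS_H = 30; LS_E = 30−6 = 24
LF_D = min(LS_F=38, LS_J=43) = 38; LS_D = 38−14 = 24
LF_C = LS_E = 24; LS_C = 24−5 = 19
LF_B = LS_G = 15; LS_B = 15−11 = 4
LF_A = min(LS_B=4, LS_C=19, LS_D=24, LS_I=40) = 4; LS_A = 4−4 = 0
Slack_E = LS_E − ES_E = 24 − 9 = 15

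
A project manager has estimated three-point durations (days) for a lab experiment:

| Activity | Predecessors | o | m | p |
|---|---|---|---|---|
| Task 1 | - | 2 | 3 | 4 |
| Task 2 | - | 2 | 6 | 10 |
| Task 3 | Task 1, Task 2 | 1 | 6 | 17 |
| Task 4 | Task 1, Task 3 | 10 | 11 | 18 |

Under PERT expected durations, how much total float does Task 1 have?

te_Task 1 = (2 + 4·3 + 4)/6 = 18/6 = 3
te_Task 2 = (2 + 4·6 + 10)/6 = 36/6 = 6
te_Task 3 = (1 + 4·6 + 17)/6 = 42/6 = 7
te_Task 4 = (10 + 4·11 + 18)/6 = 72/6 = 12

Forward pass:
ES_Task 1 = 0; EF_Task 1 = 3
ES_Task 2 = 0; EF_Task 2 = 6
ES_Task 3 = max(EF_Task 1=3, EF_Task 2=6) = 6; EF_Task 3 = 6+7 = 13
ES_Task 4 = max(EF_Task 1=3, EF_Task 3=13) = 13; EF_Task 4 = 13+12 = 25
Expected project duration μ = 25 days. Critical path: Task 2 → Task 3 → Task 4.

Backward pass:
LF_Task 4 = 25; LS_Task 4 = 25−12 = 13
LF_Task 3 = LS_Task 4 = 13; LS_Task 3 = 13−7 = 6
LF_Task 2 = LS_Task 3 = 6; LS_Task 2 = 6−6 = 0
LF_Task 1 = min(LS_Task 3=6, LS_Task 4=13) = 6; LS_Task 1 = 6−3 = 3
Slack_Task 1 = LS_Task 1 − ES_Task 1 = 3 − 0 = 3

3 days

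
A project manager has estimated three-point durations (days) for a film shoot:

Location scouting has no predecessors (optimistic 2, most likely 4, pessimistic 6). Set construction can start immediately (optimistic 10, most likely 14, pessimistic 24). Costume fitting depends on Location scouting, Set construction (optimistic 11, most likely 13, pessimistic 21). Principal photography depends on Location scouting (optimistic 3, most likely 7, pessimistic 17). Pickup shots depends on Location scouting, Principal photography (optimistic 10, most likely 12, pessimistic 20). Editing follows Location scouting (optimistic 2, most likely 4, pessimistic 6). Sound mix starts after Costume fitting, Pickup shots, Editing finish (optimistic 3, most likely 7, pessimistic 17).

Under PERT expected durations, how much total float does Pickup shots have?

te_Location scouting = (2 + 4·4 + 6)/6 = 24/6 = 4
te_Set construction = (10 + 4·14 + 24)/6 = 90/6 = 15
te_Costume fitting = (11 + 4·13 + 21)/6 = 84/6 = 14
te_Principal photography = (3 + 4·7 + 17)/6 = 48/6 = 8
te_Pickup shots = (10 + 4·12 + 20)/6 = 78/6 = 13
te_Editing = (2 + 4·4 + 6)/6 = 24/6 = 4
te_Sound mix = (3 + 4·7 + 17)/6 = 48/6 = 8

Forward pass:
ES_Location scouting = 0; EF_Location scouting = 4
ES_Set construction = 0; EF_Set construction = 15
ES_Costume fitting = max(EF_Location scouting=4, EF_Set construction=15) = 15; EF_Costume fitting = 15+14 = 29
ES_Principal photography = 4; EF_Principal photography = 4+8 = 12
ES_Pickup shots = max(EF_Location scouting=4, EF_Principal photography=12) = 12; EF_Pickup shots = 12+13 = 25
ES_Editing = 4; EF_Editing = 4+4 = 8
ES_Sound mix = max(EF_Costume fitting=29, EF_Pickup shots=25, EF_Editing=8) = 29; EF_Sound mix = 29+8 = 37
Expected project duration μ = 37 days. Critical path: Set construction → Costume fitting → Sound mix.

Backward pass:
LF_Sound mix = 37; LS_Sound mix = 37−8 = 29
LF_Editing = LS_Sound mix = 29; LS_Editing = 29−4 = 25
LF_Pickup shots = LS_Sound mix = 29; LS_Pickup shots = 29−13 = 16
LF_Principal photography = LS_Pickup shots = 16; LS_Principal photography = 16−8 = 8
LF_Costume fitting = LS_Sound mix = 29; LS_Costume fitting = 29−14 = 15
LF_Set construction = LS_Costume fitting = 15; LS_Set construction = 15−15 = 0
LF_Location scouting = min(LS_Costume fitting=15, LS_Principal photography=8, LS_Pickup shots=16, LS_Editing=25) = 8; LS_Location scouting = 8−4 = 4
Slack_Pickup shots = LS_Pickup shots − ES_Pickup shots = 16 − 12 = 4

4 days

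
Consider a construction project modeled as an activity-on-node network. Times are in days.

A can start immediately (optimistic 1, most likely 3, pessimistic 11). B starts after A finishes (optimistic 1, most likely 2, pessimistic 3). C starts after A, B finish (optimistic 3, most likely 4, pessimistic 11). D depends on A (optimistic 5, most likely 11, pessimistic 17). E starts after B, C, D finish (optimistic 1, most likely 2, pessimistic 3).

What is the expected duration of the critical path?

te_A = (1 + 4·3 + 11)/6 = 24/6 = 4
te_B = (1 + 4·2 + 3)/6 = 12/6 = 2
te_C = (3 + 4·4 + 11)/6 = 30/6 = 5
te_D = (5 + 4·11 + 17)/6 = 66/6 = 11
te_E = (1 + 4·2 + 3)/6 = 12/6 = 2

Forward pass:
ES_A = 0; EF_A = 4
ES_B = 4; EF_B = 4+2 = 6
ES_C = max(EF_A=4, EF_B=6) = 6; EF_C = 6+5 = 11
ES_D = 4; EF_D = 4+11 = 15
ES_E = max(EF_B=6, EF_C=11, EF_D=15) = 15; EF_E = 15+2 = 17
Expected project duration μ = 17 days. Critical path: A → D → E.

17 days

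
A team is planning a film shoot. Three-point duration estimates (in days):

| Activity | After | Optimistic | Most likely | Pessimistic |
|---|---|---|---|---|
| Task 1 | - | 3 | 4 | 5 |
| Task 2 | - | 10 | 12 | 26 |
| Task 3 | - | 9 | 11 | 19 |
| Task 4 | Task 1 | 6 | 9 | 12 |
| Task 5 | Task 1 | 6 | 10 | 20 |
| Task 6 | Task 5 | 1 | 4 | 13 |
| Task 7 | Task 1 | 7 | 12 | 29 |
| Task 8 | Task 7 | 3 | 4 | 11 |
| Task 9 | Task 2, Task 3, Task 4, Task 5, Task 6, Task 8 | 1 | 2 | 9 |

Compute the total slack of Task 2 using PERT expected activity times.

te_Task 1 = (3 + 4·4 + 5)/6 = 24/6 = 4
te_Task 2 = (10 + 4·12 + 26)/6 = 84/6 = 14
te_Task 3 = (9 + 4·11 + 19)/6 = 72/6 = 12
te_Task 4 = (6 + 4·9 + 12)/6 = 54/6 = 9
te_Task 5 = (6 + 4·10 + 20)/6 = 66/6 = 11
te_Task 6 = (1 + 4·4 + 13)/6 = 30/6 = 5
te_Task 7 = (7 + 4·12 + 29)/6 = 84/6 = 14
te_Task 8 = (3 + 4·4 + 11)/6 = 30/6 = 5
te_Task 9 = (1 + 4·2 + 9)/6 = 18/6 = 3

Forward pass:
ES_Task 1 = 0; EF_Task 1 = 4
ES_Task 2 = 0; EF_Task 2 = 14
ES_Task 3 = 0; EF_Task 3 = 12
ES_Task 4 = 4; EF_Task 4 = 4+9 = 13
ES_Task 5 = 4; EF_Task 5 = 4+11 = 15
ES_Task 6 = 15; EF_Task 6 = 15+5 = 20
ES_Task 7 = 4; EF_Task 7 = 4+14 = 18
ES_Task 8 = 18; EF_Task 8 = 18+5 = 23
ES_Task 9 = max(EF_Task 2=14, EF_Task 3=12, EF_Task 4=13, EF_Task 5=15, EF_Task 6=20, EF_Task 8=23) = 23; EF_Task 9 = 23+3 = 26
Expected project duration μ = 26 days. Critical path: Task 1 → Task 7 → Task 8 → Task 9.

Backward pass:
LF_Task 9 = 26; LS_Task 9 = 26−3 = 23
LF_Task 8 = LS_Task 9 = 23; LS_Task 8 = 23−5 = 18
LF_Task 7 = LS_Task 8 = 18; LS_Task 7 = 18−14 = 4
LF_Task 6 = LS_Task 9 = 23; LS_Task 6 = 23−5 = 18
LF_Task 5 = min(LS_Task 6=18, LS_Task 9=23) = 18; LS_Task 5 = 18−11 = 7
LF_Task 4 = LS_Task 9 = 23; LS_Task 4 = 23−9 = 14
LF_Task 3 = LS_Task 9 = 23; LS_Task 3 = 23−12 = 11
LF_Task 2 = LS_Task 9 = 23; LS_Task 2 = 23−14 = 9
LF_Task 1 = min(LS_Task 4=14, LS_Task 5=7, LS_Task 7=4) = 4; LS_Task 1 = 4−4 = 0
Slack_Task 2 = LS_Task 2 − ES_Task 2 = 9 − 0 = 9

9 days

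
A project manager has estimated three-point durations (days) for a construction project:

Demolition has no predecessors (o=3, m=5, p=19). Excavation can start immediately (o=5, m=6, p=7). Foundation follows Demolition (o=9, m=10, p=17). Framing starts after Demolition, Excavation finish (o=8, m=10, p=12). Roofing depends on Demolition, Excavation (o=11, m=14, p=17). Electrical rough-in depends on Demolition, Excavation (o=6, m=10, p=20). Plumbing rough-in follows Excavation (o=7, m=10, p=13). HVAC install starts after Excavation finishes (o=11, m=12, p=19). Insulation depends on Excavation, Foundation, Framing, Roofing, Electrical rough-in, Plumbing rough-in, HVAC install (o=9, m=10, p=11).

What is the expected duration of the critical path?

te_Demolition = (3 + 4·5 + 19)/6 = 42/6 = 7
te_Excavation = (5 + 4·6 + 7)/6 = 36/6 = 6
te_Foundation = (9 + 4·10 + 17)/6 = 66/6 = 11
te_Framing = (8 + 4·10 + 12)/6 = 60/6 = 10
te_Roofing = (11 + 4·14 + 17)/6 = 84/6 = 14
te_Electrical rough-in = (6 + 4·10 + 20)/6 = 66/6 = 11
te_Plumbing rough-in = (7 + 4·10 + 13)/6 = 60/6 = 10
te_HVAC install = (11 + 4·12 + 19)/6 = 78/6 = 13
te_Insulation = (9 + 4·10 + 11)/6 = 60/6 = 10

Forward pass:
ES_Demolition = 0; EF_Demolition = 7
ES_Excavation = 0; EF_Excavation = 6
ES_Foundation = 7; EF_Foundation = 7+11 = 18
ES_Framing = max(EF_Demolition=7, EF_Excavation=6) = 7; EF_Framing = 7+10 = 17
ES_Roofing = max(EF_Demolition=7, EF_Excavation=6) = 7; EF_Roofing = 7+14 = 21
ES_Electrical rough-in = max(EF_Demolition=7, EF_Excavation=6) = 7; EF_Electrical rough-in = 7+11 = 18
ES_Plumbing rough-in = 6; EF_Plumbing rough-in = 6+10 = 16
ES_HVAC install = 6; EF_HVAC install = 6+13 = 19
ES_Insulation = max(EF_Excavation=6, EF_Foundation=18, EF_Framing=17, EF_Roofing=21, EF_Electrical rough-in=18, EF_Plumbing rough-in=16, EF_HVAC install=19) = 21; EF_Insulation = 21+10 = 31
Expected project duration μ = 31 days. Critical path: Demolition → Roofing → Insulation.

31 days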